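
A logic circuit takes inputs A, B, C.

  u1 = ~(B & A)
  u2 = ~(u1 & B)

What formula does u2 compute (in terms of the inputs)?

~((~(B & A)) & B)

u1 = ~(B & A)
u2 = ~(u1 & B) = ~((~(B & A)) & B)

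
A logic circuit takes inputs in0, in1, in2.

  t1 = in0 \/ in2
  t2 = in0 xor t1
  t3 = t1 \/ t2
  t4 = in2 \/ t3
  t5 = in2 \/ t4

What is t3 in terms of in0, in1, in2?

(in0 \/ in2) \/ (in0 xor (in0 \/ in2))

t1 = in0 \/ in2
t2 = in0 xor t1 = in0 xor (in0 \/ in2)
t3 = t1 \/ t2 = (in0 \/ in2) \/ (in0 xor (in0 \/ in2))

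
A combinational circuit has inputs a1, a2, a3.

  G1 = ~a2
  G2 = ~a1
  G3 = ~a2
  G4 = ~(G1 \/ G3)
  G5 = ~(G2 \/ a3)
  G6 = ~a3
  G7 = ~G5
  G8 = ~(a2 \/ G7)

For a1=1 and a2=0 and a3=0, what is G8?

1

G2 = ~1 = 0
G5 = ~(0 \/ 0) = 1
G7 = ~1 = 0
G8 = ~(0 \/ 0) = 1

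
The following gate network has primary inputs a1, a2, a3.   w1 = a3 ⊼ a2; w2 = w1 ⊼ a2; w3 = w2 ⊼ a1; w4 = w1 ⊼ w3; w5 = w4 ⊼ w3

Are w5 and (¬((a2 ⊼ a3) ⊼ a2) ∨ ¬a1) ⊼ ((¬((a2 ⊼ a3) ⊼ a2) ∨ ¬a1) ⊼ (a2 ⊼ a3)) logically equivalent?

Yes

w1 = a3 ⊼ a2
w2 = w1 ⊼ a2 = (a3 ⊼ a2) ⊼ a2
w3 = w2 ⊼ a1 = ((a3 ⊼ a2) ⊼ a2) ⊼ a1
w4 = w1 ⊼ w3 = (a3 ⊼ a2) ⊼ (((a3 ⊼ a2) ⊼ a2) ⊼ a1)
w5 = w4 ⊼ w3 = ((a3 ⊼ a2) ⊼ (((a3 ⊼ a2) ⊼ a2) ⊼ a1)) ⊼ (((a3 ⊼ a2) ⊼ a2) ⊼ a1)
At a1=0, a2=1, a3=1: circuit gives 0, formula gives 0.
At a1=0, a2=0, a3=0: circuit gives 1, formula gives 1.
Agrees on all 8 inputs.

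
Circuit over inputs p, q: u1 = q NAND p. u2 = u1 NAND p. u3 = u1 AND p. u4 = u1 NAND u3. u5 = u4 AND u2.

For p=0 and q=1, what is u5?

u1 = 1 NAND 0 = 1
u2 = 1 NAND 0 = 1
u3 = 1 AND 0 = 0
u4 = 1 NAND 0 = 1
u5 = 1 AND 1 = 1

1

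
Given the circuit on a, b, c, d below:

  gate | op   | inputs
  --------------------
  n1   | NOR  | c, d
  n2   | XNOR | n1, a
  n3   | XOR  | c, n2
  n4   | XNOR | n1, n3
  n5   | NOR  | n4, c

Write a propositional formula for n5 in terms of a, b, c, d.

n1 = c NOR d
n2 = n1 XNOR a = (c NOR d) XNOR a
n3 = c XOR n2 = c XOR ((c NOR d) XNOR a)
n4 = n1 XNOR n3 = (c NOR d) XNOR (c XOR ((c NOR d) XNOR a))
n5 = n4 NOR c = ((c NOR d) XNOR (c XOR ((c NOR d) XNOR a))) NOR c

((c NOR d) XNOR (c XOR ((c NOR d) XNOR a))) NOR c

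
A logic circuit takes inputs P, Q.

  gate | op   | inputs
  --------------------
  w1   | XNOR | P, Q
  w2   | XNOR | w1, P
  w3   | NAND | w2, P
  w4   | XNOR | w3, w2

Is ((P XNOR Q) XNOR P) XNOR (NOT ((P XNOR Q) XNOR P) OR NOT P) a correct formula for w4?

Yes

w1 = P XNOR Q
w2 = w1 XNOR P = (P XNOR Q) XNOR P
w3 = w2 NAND P = ((P XNOR Q) XNOR P) NAND P
w4 = w3 XNOR w2 = (((P XNOR Q) XNOR P) NAND P) XNOR ((P XNOR Q) XNOR P)
At P=0, Q=0: circuit gives 0, formula gives 0.
At P=0, Q=1: circuit gives 1, formula gives 1.
Agrees on all 4 inputs.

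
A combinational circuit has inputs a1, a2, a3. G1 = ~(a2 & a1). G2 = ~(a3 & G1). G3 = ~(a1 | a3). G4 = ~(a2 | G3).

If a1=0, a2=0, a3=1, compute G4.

1

G3 = ~(0 | 1) = 0
G4 = ~(0 | 0) = 1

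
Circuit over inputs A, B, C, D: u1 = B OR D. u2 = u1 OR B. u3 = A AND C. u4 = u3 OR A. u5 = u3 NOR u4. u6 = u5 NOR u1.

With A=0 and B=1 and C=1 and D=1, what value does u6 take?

0

u1 = 1 OR 1 = 1
u3 = 0 AND 1 = 0
u4 = 0 OR 0 = 0
u5 = 0 NOR 0 = 1
u6 = 1 NOR 1 = 0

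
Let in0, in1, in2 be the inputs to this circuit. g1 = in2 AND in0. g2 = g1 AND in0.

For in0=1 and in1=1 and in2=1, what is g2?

g1 = 1 AND 1 = 1
g2 = 1 AND 1 = 1

1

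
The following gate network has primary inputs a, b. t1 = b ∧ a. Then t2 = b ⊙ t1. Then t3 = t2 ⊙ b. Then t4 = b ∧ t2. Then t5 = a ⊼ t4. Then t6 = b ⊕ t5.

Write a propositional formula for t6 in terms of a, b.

t1 = b ∧ a
t2 = b ⊙ t1 = b ⊙ (b ∧ a)
t4 = b ∧ t2 = b ∧ (b ⊙ (b ∧ a))
t5 = a ⊼ t4 = a ⊼ (b ∧ (b ⊙ (b ∧ a)))
t6 = b ⊕ t5 = b ⊕ (a ⊼ (b ∧ (b ⊙ (b ∧ a))))

b ⊕ (a ⊼ (b ∧ (b ⊙ (b ∧ a))))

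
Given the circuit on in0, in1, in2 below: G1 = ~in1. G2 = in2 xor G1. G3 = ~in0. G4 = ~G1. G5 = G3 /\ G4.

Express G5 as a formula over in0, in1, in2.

G1 = ~in1
G3 = ~in0
G4 = ~G1 = ~~in1
G5 = G3 /\ G4 = ~in0 /\ ~~in1

~in0 /\ ~~in1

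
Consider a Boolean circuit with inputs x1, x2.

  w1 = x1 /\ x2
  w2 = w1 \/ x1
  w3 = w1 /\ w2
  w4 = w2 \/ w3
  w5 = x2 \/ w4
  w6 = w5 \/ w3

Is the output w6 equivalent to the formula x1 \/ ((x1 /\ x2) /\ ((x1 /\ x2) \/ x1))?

w1 = x1 /\ x2
w2 = w1 \/ x1 = (x1 /\ x2) \/ x1
w3 = w1 /\ w2 = (x1 /\ x2) /\ ((x1 /\ x2) \/ x1)
w4 = w2 \/ w3 = ((x1 /\ x2) \/ x1) \/ ((x1 /\ x2) /\ ((x1 /\ x2) \/ x1))
w5 = x2 \/ w4 = x2 \/ (((x1 /\ x2) \/ x1) \/ ((x1 /\ x2) /\ ((x1 /\ x2) \/ x1)))
w6 = w5 \/ w3 = (x2 \/ (((x1 /\ x2) \/ x1) \/ ((x1 /\ x2) /\ ((x1 /\ x2) \/ x1)))) \/ ((x1 /\ x2) /\ ((x1 /\ x2) \/ x1))
At x1=0, x2=1: circuit gives 1, formula gives 0.

No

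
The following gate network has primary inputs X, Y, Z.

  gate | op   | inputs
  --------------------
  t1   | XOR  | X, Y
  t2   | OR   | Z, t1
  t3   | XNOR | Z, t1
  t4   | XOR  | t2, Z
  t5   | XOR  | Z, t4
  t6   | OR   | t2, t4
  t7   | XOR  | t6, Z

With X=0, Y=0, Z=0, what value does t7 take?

t1 = 0 XOR 0 = 0
t2 = 0 OR 0 = 0
t4 = 0 XOR 0 = 0
t6 = 0 OR 0 = 0
t7 = 0 XOR 0 = 0

0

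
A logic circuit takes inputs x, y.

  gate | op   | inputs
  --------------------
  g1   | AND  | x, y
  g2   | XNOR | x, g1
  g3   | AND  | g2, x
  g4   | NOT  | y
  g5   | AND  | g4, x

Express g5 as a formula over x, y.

g4 = NOT y
g5 = g4 AND x = NOT y AND x

NOT y AND x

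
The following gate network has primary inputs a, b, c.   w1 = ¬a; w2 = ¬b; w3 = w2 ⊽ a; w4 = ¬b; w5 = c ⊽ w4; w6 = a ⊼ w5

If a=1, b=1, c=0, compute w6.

w4 = ¬1 = 0
w5 = 0 ⊽ 0 = 1
w6 = 1 ⊼ 1 = 0

0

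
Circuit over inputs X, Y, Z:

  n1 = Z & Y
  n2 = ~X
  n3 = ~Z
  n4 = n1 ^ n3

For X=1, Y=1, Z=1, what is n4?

n1 = 1 & 1 = 1
n3 = ~1 = 0
n4 = 1 ^ 0 = 1

1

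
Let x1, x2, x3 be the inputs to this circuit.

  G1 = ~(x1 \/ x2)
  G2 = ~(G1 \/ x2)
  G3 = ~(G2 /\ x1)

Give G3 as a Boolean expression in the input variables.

~((~((~(x1 \/ x2)) \/ x2)) /\ x1)

G1 = ~(x1 \/ x2)
G2 = ~(G1 \/ x2) = ~((~(x1 \/ x2)) \/ x2)
G3 = ~(G2 /\ x1) = ~((~((~(x1 \/ x2)) \/ x2)) /\ x1)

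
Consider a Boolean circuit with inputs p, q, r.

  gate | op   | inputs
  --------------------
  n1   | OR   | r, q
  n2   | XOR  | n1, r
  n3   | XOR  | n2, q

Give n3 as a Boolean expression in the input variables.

n1 = r OR q
n2 = n1 XOR r = (r OR q) XOR r
n3 = n2 XOR q = ((r OR q) XOR r) XOR q

((r OR q) XOR r) XOR q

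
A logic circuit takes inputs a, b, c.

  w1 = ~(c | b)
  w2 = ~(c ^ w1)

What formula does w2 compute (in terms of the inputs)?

~(c ^ (~(c | b)))

w1 = ~(c | b)
w2 = ~(c ^ w1) = ~(c ^ (~(c | b)))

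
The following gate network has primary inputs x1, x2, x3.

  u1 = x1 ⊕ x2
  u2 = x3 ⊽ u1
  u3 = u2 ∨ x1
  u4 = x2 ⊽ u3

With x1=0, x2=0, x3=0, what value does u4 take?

0

u1 = 0 ⊕ 0 = 0
u2 = 0 ⊽ 0 = 1
u3 = 1 ∨ 0 = 1
u4 = 0 ⊽ 1 = 0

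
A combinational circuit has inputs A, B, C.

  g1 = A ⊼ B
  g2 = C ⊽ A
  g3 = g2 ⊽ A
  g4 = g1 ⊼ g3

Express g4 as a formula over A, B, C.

g1 = A ⊼ B
g2 = C ⊽ A
g3 = g2 ⊽ A = (C ⊽ A) ⊽ A
g4 = g1 ⊼ g3 = (A ⊼ B) ⊼ ((C ⊽ A) ⊽ A)

(A ⊼ B) ⊼ ((C ⊽ A) ⊽ A)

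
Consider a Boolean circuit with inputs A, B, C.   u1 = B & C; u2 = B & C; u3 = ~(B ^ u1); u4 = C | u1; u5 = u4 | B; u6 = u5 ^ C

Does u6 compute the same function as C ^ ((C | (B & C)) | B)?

u1 = B & C
u4 = C | u1 = C | (B & C)
u5 = u4 | B = (C | (B & C)) | B
u6 = u5 ^ C = ((C | (B & C)) | B) ^ C
At A=0, B=0, C=0: circuit gives 0, formula gives 0.
At A=0, B=1, C=0: circuit gives 1, formula gives 1.
Agrees on all 8 inputs.

Yes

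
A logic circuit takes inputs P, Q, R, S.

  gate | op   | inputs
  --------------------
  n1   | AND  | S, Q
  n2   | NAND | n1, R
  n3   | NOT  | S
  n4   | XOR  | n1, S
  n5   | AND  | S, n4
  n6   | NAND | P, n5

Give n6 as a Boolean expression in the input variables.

P NAND (S AND ((S AND Q) XOR S))

n1 = S AND Q
n4 = n1 XOR S = (S AND Q) XOR S
n5 = S AND n4 = S AND ((S AND Q) XOR S)
n6 = P NAND n5 = P NAND (S AND ((S AND Q) XOR S))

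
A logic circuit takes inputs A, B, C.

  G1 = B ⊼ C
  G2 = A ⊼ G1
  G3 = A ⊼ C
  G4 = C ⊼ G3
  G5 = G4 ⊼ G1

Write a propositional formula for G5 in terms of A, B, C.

G1 = B ⊼ C
G3 = A ⊼ C
G4 = C ⊼ G3 = C ⊼ (A ⊼ C)
G5 = G4 ⊼ G1 = (C ⊼ (A ⊼ C)) ⊼ (B ⊼ C)

(C ⊼ (A ⊼ C)) ⊼ (B ⊼ C)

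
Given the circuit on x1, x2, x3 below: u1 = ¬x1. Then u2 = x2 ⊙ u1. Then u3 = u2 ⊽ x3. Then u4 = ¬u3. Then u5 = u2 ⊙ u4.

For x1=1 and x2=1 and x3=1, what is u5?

u1 = ¬1 = 0
u2 = 1 ⊙ 0 = 0
u3 = 0 ⊽ 1 = 0
u4 = ¬0 = 1
u5 = 0 ⊙ 1 = 0

0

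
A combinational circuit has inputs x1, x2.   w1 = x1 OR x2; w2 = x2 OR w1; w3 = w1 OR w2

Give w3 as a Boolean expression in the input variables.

(x1 OR x2) OR (x2 OR (x1 OR x2))

w1 = x1 OR x2
w2 = x2 OR w1 = x2 OR (x1 OR x2)
w3 = w1 OR w2 = (x1 OR x2) OR (x2 OR (x1 OR x2))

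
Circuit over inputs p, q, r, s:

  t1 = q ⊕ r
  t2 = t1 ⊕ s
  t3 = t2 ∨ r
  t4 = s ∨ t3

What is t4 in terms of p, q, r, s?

s ∨ (((q ⊕ r) ⊕ s) ∨ r)

t1 = q ⊕ r
t2 = t1 ⊕ s = (q ⊕ r) ⊕ s
t3 = t2 ∨ r = ((q ⊕ r) ⊕ s) ∨ r
t4 = s ∨ t3 = s ∨ (((q ⊕ r) ⊕ s) ∨ r)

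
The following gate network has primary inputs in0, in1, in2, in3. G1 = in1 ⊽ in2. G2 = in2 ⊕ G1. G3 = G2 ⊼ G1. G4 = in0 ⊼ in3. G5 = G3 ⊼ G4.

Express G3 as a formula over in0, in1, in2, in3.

G1 = in1 ⊽ in2
G2 = in2 ⊕ G1 = in2 ⊕ (in1 ⊽ in2)
G3 = G2 ⊼ G1 = (in2 ⊕ (in1 ⊽ in2)) ⊼ (in1 ⊽ in2)

(in2 ⊕ (in1 ⊽ in2)) ⊼ (in1 ⊽ in2)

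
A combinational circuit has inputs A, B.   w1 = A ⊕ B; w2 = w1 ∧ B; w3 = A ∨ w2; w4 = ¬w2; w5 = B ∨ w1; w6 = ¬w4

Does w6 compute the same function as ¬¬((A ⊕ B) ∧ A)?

w1 = A ⊕ B
w2 = w1 ∧ B = (A ⊕ B) ∧ B
w4 = ¬w2 = ¬((A ⊕ B) ∧ B)
w6 = ¬w4 = ¬¬((A ⊕ B) ∧ B)
At A=0, B=1: circuit gives 1, formula gives 0.

No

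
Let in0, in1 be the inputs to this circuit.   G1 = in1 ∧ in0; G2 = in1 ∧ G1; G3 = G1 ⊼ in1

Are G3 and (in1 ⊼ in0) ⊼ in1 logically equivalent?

G1 = in1 ∧ in0
G3 = G1 ⊼ in1 = (in1 ∧ in0) ⊼ in1
At in0=0, in1=1: circuit gives 1, formula gives 0.

No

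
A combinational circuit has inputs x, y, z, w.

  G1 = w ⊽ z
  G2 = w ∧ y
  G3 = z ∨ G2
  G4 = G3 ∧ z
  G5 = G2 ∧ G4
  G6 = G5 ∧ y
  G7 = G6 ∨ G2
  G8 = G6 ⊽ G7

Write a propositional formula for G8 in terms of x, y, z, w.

(((w ∧ y) ∧ ((z ∨ (w ∧ y)) ∧ z)) ∧ y) ⊽ ((((w ∧ y) ∧ ((z ∨ (w ∧ y)) ∧ z)) ∧ y) ∨ (w ∧ y))

G2 = w ∧ y
G3 = z ∨ G2 = z ∨ (w ∧ y)
G4 = G3 ∧ z = (z ∨ (w ∧ y)) ∧ z
G5 = G2 ∧ G4 = (w ∧ y) ∧ ((z ∨ (w ∧ y)) ∧ z)
G6 = G5 ∧ y = ((w ∧ y) ∧ ((z ∨ (w ∧ y)) ∧ z)) ∧ y
G7 = G6 ∨ G2 = (((w ∧ y) ∧ ((z ∨ (w ∧ y)) ∧ z)) ∧ y) ∨ (w ∧ y)
G8 = G6 ⊽ G7 = (((w ∧ y) ∧ ((z ∨ (w ∧ y)) ∧ z)) ∧ y) ⊽ ((((w ∧ y) ∧ ((z ∨ (w ∧ y)) ∧ z)) ∧ y) ∨ (w ∧ y))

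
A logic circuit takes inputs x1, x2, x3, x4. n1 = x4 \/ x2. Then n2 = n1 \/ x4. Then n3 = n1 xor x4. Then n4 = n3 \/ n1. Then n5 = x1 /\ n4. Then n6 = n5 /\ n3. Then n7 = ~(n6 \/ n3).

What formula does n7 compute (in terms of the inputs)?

n1 = x4 \/ x2
n3 = n1 xor x4 = (x4 \/ x2) xor x4
n4 = n3 \/ n1 = ((x4 \/ x2) xor x4) \/ (x4 \/ x2)
n5 = x1 /\ n4 = x1 /\ (((x4 \/ x2) xor x4) \/ (x4 \/ x2))
n6 = n5 /\ n3 = (x1 /\ (((x4 \/ x2) xor x4) \/ (x4 \/ x2))) /\ ((x4 \/ x2) xor x4)
n7 = ~(n6 \/ n3) = ~(((x1 /\ (((x4 \/ x2) xor x4) \/ (x4 \/ x2))) /\ ((x4 \/ x2) xor x4)) \/ ((x4 \/ x2) xor x4))

~(((x1 /\ (((x4 \/ x2) xor x4) \/ (x4 \/ x2))) /\ ((x4 \/ x2) xor x4)) \/ ((x4 \/ x2) xor x4))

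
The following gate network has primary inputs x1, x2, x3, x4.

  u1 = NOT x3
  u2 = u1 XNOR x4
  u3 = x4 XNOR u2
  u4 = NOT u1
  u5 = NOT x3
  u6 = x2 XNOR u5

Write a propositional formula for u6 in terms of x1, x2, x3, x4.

x2 XNOR NOT x3

u5 = NOT x3
u6 = x2 XNOR u5 = x2 XNOR NOT x3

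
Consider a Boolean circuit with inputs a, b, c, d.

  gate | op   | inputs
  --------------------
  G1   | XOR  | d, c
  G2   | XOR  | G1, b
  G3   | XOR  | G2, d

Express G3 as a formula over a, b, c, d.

G1 = d XOR c
G2 = G1 XOR b = (d XOR c) XOR b
G3 = G2 XOR d = ((d XOR c) XOR b) XOR d

((d XOR c) XOR b) XOR d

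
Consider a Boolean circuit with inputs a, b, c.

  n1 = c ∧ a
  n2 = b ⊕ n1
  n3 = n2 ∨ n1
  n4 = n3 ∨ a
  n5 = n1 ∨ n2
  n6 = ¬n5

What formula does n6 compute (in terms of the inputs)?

¬((c ∧ a) ∨ (b ⊕ (c ∧ a)))

n1 = c ∧ a
n2 = b ⊕ n1 = b ⊕ (c ∧ a)
n5 = n1 ∨ n2 = (c ∧ a) ∨ (b ⊕ (c ∧ a))
n6 = ¬n5 = ¬((c ∧ a) ∨ (b ⊕ (c ∧ a)))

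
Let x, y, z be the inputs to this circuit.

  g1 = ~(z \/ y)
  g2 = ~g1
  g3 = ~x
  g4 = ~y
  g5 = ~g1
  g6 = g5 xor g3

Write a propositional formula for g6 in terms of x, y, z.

~(~(z \/ y)) xor ~x

g1 = ~(z \/ y)
g3 = ~x
g5 = ~g1 = ~(~(z \/ y))
g6 = g5 xor g3 = ~(~(z \/ y)) xor ~x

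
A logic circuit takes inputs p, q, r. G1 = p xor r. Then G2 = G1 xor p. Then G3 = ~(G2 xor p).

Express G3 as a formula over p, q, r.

G1 = p xor r
G2 = G1 xor p = (p xor r) xor p
G3 = ~(G2 xor p) = ~(((p xor r) xor p) xor p)

~(((p xor r) xor p) xor p)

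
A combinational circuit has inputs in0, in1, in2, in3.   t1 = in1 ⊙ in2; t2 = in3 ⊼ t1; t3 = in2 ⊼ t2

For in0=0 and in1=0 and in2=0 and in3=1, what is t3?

1

t1 = 0 ⊙ 0 = 1
t2 = 1 ⊼ 1 = 0
t3 = 0 ⊼ 0 = 1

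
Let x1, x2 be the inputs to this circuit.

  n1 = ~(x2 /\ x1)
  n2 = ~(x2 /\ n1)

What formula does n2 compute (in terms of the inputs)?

~(x2 /\ (~(x2 /\ x1)))

n1 = ~(x2 /\ x1)
n2 = ~(x2 /\ n1) = ~(x2 /\ (~(x2 /\ x1)))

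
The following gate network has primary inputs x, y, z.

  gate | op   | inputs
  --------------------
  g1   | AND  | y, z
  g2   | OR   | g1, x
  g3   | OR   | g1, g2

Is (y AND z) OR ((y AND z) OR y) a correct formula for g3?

g1 = y AND z
g2 = g1 OR x = (y AND z) OR x
g3 = g1 OR g2 = (y AND z) OR ((y AND z) OR x)
At x=0, y=1, z=0: circuit gives 0, formula gives 1.

No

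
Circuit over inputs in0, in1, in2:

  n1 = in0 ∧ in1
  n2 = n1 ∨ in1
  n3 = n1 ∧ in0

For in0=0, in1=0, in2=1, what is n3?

0

n1 = 0 ∧ 0 = 0
n3 = 0 ∧ 0 = 0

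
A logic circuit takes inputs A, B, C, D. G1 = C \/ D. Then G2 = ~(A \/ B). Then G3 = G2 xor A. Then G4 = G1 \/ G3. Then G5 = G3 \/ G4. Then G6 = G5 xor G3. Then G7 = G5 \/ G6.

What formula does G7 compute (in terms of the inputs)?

(((~(A \/ B)) xor A) \/ ((C \/ D) \/ ((~(A \/ B)) xor A))) \/ ((((~(A \/ B)) xor A) \/ ((C \/ D) \/ ((~(A \/ B)) xor A))) xor ((~(A \/ B)) xor A))

G1 = C \/ D
G2 = ~(A \/ B)
G3 = G2 xor A = (~(A \/ B)) xor A
G4 = G1 \/ G3 = (C \/ D) \/ ((~(A \/ B)) xor A)
G5 = G3 \/ G4 = ((~(A \/ B)) xor A) \/ ((C \/ D) \/ ((~(A \/ B)) xor A))
G6 = G5 xor G3 = (((~(A \/ B)) xor A) \/ ((C \/ D) \/ ((~(A \/ B)) xor A))) xor ((~(A \/ B)) xor A)
G7 = G5 \/ G6 = (((~(A \/ B)) xor A) \/ ((C \/ D) \/ ((~(A \/ B)) xor A))) \/ ((((~(A \/ B)) xor A) \/ ((C \/ D) \/ ((~(A \/ B)) xor A))) xor ((~(A \/ B)) xor A))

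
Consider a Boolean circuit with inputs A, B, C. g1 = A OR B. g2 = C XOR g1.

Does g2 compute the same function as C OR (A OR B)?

g1 = A OR B
g2 = C XOR g1 = C XOR (A OR B)
At A=0, B=1, C=1: circuit gives 0, formula gives 1.

No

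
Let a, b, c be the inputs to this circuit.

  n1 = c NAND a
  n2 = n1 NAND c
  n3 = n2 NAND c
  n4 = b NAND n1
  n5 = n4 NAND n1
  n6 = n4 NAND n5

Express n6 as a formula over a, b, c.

n1 = c NAND a
n4 = b NAND n1 = b NAND (c NAND a)
n5 = n4 NAND n1 = (b NAND (c NAND a)) NAND (c NAND a)
n6 = n4 NAND n5 = (b NAND (c NAND a)) NAND ((b NAND (c NAND a)) NAND (c NAND a))

(b NAND (c NAND a)) NAND ((b NAND (c NAND a)) NAND (c NAND a))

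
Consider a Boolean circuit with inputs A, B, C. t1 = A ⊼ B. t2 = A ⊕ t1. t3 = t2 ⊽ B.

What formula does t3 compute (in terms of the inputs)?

t1 = A ⊼ B
t2 = A ⊕ t1 = A ⊕ (A ⊼ B)
t3 = t2 ⊽ B = (A ⊕ (A ⊼ B)) ⊽ B

(A ⊕ (A ⊼ B)) ⊽ B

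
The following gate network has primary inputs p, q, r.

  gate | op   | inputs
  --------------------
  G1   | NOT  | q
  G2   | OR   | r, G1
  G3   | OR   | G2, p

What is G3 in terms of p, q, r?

G1 = NOT q
G2 = r OR G1 = r OR NOT q
G3 = G2 OR p = (r OR NOT q) OR p

(r OR NOT q) OR p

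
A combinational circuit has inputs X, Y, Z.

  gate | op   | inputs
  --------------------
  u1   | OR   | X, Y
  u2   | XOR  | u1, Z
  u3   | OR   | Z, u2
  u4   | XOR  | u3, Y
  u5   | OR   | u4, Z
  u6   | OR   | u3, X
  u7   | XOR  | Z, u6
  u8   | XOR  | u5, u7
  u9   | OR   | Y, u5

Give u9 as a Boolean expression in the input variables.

Y OR (((Z OR ((X OR Y) XOR Z)) XOR Y) OR Z)

u1 = X OR Y
u2 = u1 XOR Z = (X OR Y) XOR Z
u3 = Z OR u2 = Z OR ((X OR Y) XOR Z)
u4 = u3 XOR Y = (Z OR ((X OR Y) XOR Z)) XOR Y
u5 = u4 OR Z = ((Z OR ((X OR Y) XOR Z)) XOR Y) OR Z
u9 = Y OR u5 = Y OR (((Z OR ((X OR Y) XOR Z)) XOR Y) OR Z)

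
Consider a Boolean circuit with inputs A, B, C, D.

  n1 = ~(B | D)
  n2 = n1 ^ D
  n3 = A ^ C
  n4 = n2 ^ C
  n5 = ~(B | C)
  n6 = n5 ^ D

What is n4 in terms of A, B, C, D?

((~(B | D)) ^ D) ^ C

n1 = ~(B | D)
n2 = n1 ^ D = (~(B | D)) ^ D
n4 = n2 ^ C = ((~(B | D)) ^ D) ^ C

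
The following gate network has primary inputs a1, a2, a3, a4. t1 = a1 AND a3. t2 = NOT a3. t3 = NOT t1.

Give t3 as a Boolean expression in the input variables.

t1 = a1 AND a3
t3 = NOT t1 = NOT (a1 AND a3)

NOT (a1 AND a3)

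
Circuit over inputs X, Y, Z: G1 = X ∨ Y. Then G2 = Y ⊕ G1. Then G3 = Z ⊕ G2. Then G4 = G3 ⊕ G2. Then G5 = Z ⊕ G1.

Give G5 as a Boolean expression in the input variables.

Z ⊕ (X ∨ Y)

G1 = X ∨ Y
G5 = Z ⊕ G1 = Z ⊕ (X ∨ Y)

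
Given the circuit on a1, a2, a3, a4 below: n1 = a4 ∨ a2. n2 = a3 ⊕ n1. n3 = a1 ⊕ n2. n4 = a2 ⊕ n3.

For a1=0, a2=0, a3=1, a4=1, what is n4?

n1 = 1 ∨ 0 = 1
n2 = 1 ⊕ 1 = 0
n3 = 0 ⊕ 0 = 0
n4 = 0 ⊕ 0 = 0

0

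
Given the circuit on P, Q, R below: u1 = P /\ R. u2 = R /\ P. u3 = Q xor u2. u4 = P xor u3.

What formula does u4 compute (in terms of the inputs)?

u2 = R /\ P
u3 = Q xor u2 = Q xor (R /\ P)
u4 = P xor u3 = P xor (Q xor (R /\ P))

P xor (Q xor (R /\ P))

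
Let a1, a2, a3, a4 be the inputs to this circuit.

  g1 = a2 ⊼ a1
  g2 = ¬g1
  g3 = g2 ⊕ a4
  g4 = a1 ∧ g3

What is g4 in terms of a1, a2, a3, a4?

a1 ∧ (¬(a2 ⊼ a1) ⊕ a4)

g1 = a2 ⊼ a1
g2 = ¬g1 = ¬(a2 ⊼ a1)
g3 = g2 ⊕ a4 = ¬(a2 ⊼ a1) ⊕ a4
g4 = a1 ∧ g3 = a1 ∧ (¬(a2 ⊼ a1) ⊕ a4)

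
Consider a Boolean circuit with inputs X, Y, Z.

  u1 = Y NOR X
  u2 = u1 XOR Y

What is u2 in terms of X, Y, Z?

(Y NOR X) XOR Y

u1 = Y NOR X
u2 = u1 XOR Y = (Y NOR X) XOR Y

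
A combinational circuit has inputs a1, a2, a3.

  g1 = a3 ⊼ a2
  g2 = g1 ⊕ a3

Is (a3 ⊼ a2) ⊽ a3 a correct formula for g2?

No

g1 = a3 ⊼ a2
g2 = g1 ⊕ a3 = (a3 ⊼ a2) ⊕ a3
At a1=0, a2=0, a3=0: circuit gives 1, formula gives 0.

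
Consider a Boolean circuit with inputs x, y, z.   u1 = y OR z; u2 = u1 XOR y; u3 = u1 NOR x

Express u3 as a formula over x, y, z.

u1 = y OR z
u3 = u1 NOR x = (y OR z) NOR x

(y OR z) NOR x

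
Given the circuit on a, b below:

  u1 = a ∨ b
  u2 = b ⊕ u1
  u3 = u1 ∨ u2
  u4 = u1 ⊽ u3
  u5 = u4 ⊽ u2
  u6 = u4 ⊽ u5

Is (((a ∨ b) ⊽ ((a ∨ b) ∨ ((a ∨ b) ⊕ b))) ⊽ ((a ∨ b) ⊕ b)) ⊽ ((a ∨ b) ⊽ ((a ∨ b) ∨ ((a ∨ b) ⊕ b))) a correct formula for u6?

Yes

u1 = a ∨ b
u2 = b ⊕ u1 = b ⊕ (a ∨ b)
u3 = u1 ∨ u2 = (a ∨ b) ∨ (b ⊕ (a ∨ b))
u4 = u1 ⊽ u3 = (a ∨ b) ⊽ ((a ∨ b) ∨ (b ⊕ (a ∨ b)))
u5 = u4 ⊽ u2 = ((a ∨ b) ⊽ ((a ∨ b) ∨ (b ⊕ (a ∨ b)))) ⊽ (b ⊕ (a ∨ b))
u6 = u4 ⊽ u5 = ((a ∨ b) ⊽ ((a ∨ b) ∨ (b ⊕ (a ∨ b)))) ⊽ (((a ∨ b) ⊽ ((a ∨ b) ∨ (b ⊕ (a ∨ b)))) ⊽ (b ⊕ (a ∨ b)))
At a=0, b=0: circuit gives 0, formula gives 0.
At a=1, b=0: circuit gives 1, formula gives 1.
Agrees on all 4 inputs.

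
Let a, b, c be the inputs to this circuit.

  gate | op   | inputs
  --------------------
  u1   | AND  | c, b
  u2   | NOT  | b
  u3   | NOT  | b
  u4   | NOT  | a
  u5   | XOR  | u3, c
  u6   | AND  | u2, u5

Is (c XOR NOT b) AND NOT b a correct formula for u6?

Yes

u2 = NOT b
u3 = NOT b
u5 = u3 XOR c = NOT b XOR c
u6 = u2 AND u5 = NOT b AND (NOT b XOR c)
At a=0, b=0, c=1: circuit gives 0, formula gives 0.
At a=0, b=0, c=0: circuit gives 1, formula gives 1.
Agrees on all 8 inputs.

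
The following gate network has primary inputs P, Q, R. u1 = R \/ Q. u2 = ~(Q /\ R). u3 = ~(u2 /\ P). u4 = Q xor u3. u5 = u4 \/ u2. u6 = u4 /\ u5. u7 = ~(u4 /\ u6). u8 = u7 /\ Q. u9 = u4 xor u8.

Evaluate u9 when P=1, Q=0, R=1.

u2 = ~(0 /\ 1) = 1
u3 = ~(1 /\ 1) = 0
u4 = 0 xor 0 = 0
u5 = 0 \/ 1 = 1
u6 = 0 /\ 1 = 0
u7 = ~(0 /\ 0) = 1
u8 = 1 /\ 0 = 0
u9 = 0 xor 0 = 0

0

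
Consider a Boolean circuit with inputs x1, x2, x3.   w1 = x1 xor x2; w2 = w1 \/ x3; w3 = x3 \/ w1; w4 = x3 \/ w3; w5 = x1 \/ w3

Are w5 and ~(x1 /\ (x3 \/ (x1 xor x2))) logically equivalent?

w1 = x1 xor x2
w3 = x3 \/ w1 = x3 \/ (x1 xor x2)
w5 = x1 \/ w3 = x1 \/ (x3 \/ (x1 xor x2))
At x1=0, x2=0, x3=0: circuit gives 0, formula gives 1.

No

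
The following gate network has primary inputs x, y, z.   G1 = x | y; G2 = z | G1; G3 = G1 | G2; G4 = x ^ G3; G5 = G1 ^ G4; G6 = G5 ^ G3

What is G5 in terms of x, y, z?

G1 = x | y
G2 = z | G1 = z | (x | y)
G3 = G1 | G2 = (x | y) | (z | (x | y))
G4 = x ^ G3 = x ^ ((x | y) | (z | (x | y)))
G5 = G1 ^ G4 = (x | y) ^ (x ^ ((x | y) | (z | (x | y))))

(x | y) ^ (x ^ ((x | y) | (z | (x | y))))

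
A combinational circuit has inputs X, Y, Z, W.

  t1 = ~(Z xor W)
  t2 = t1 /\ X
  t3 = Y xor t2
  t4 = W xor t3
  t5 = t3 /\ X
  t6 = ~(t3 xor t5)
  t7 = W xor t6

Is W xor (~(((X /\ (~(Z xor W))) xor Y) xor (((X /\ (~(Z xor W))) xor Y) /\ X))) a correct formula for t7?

Yes

t1 = ~(Z xor W)
t2 = t1 /\ X = (~(Z xor W)) /\ X
t3 = Y xor t2 = Y xor ((~(Z xor W)) /\ X)
t5 = t3 /\ X = (Y xor ((~(Z xor W)) /\ X)) /\ X
t6 = ~(t3 xor t5) = ~((Y xor ((~(Z xor W)) /\ X)) xor ((Y xor ((~(Z xor W)) /\ X)) /\ X))
t7 = W xor t6 = W xor (~((Y xor ((~(Z xor W)) /\ X)) xor ((Y xor ((~(Z xor W)) /\ X)) /\ X)))
At X=0, Y=0, Z=0, W=1: circuit gives 0, formula gives 0.
At X=0, Y=0, Z=0, W=0: circuit gives 1, formula gives 1.
Agrees on all 16 inputs.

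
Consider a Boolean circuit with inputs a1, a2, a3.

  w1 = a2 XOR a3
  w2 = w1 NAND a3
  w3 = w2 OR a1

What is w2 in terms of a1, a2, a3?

(a2 XOR a3) NAND a3

w1 = a2 XOR a3
w2 = w1 NAND a3 = (a2 XOR a3) NAND a3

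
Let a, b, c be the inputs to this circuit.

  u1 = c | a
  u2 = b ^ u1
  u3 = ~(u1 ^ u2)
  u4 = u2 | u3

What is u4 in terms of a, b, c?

(b ^ (c | a)) | (~((c | a) ^ (b ^ (c | a))))

u1 = c | a
u2 = b ^ u1 = b ^ (c | a)
u3 = ~(u1 ^ u2) = ~((c | a) ^ (b ^ (c | a)))
u4 = u2 | u3 = (b ^ (c | a)) | (~((c | a) ^ (b ^ (c | a))))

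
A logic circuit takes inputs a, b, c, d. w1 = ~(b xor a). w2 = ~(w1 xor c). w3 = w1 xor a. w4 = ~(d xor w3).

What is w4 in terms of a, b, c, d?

w1 = ~(b xor a)
w3 = w1 xor a = (~(b xor a)) xor a
w4 = ~(d xor w3) = ~(d xor ((~(b xor a)) xor a))

~(d xor ((~(b xor a)) xor a))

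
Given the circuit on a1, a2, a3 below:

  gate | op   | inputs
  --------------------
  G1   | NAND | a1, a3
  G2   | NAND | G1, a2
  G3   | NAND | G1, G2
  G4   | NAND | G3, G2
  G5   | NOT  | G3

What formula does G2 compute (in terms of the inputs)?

G1 = a1 NAND a3
G2 = G1 NAND a2 = (a1 NAND a3) NAND a2

(a1 NAND a3) NAND a2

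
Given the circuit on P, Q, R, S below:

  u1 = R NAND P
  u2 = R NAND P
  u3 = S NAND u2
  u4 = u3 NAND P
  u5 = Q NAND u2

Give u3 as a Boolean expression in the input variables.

u2 = R NAND P
u3 = S NAND u2 = S NAND (R NAND P)

S NAND (R NAND P)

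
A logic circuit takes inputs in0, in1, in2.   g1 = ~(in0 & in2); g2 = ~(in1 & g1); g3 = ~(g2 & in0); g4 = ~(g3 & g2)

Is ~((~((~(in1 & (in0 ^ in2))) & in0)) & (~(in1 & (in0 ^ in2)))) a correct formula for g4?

g1 = ~(in0 & in2)
g2 = ~(in1 & g1) = ~(in1 & (~(in0 & in2)))
g3 = ~(g2 & in0) = ~((~(in1 & (~(in0 & in2)))) & in0)
g4 = ~(g3 & g2) = ~((~((~(in1 & (~(in0 & in2)))) & in0)) & (~(in1 & (~(in0 & in2)))))
At in0=0, in1=1, in2=0: circuit gives 1, formula gives 0.

No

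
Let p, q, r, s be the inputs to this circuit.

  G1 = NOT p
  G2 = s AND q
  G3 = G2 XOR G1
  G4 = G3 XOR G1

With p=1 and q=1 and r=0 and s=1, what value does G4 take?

G1 = NOT 1 = 0
G2 = 1 AND 1 = 1
G3 = 1 XOR 0 = 1
G4 = 1 XOR 0 = 1

1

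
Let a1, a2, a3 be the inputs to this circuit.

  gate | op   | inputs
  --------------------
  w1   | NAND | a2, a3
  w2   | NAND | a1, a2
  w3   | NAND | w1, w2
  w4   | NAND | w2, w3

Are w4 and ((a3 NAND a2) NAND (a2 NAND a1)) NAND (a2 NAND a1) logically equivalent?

w1 = a2 NAND a3
w2 = a1 NAND a2
w3 = w1 NAND w2 = (a2 NAND a3) NAND (a1 NAND a2)
w4 = w2 NAND w3 = (a1 NAND a2) NAND ((a2 NAND a3) NAND (a1 NAND a2))
At a1=0, a2=1, a3=1: circuit gives 0, formula gives 0.
At a1=0, a2=0, a3=0: circuit gives 1, formula gives 1.
Agrees on all 8 inputs.

Yes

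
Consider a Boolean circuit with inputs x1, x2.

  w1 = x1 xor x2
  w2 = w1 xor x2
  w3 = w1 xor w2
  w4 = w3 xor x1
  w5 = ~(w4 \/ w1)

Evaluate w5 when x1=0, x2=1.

w1 = 0 xor 1 = 1
w2 = 1 xor 1 = 0
w3 = 1 xor 0 = 1
w4 = 1 xor 0 = 1
w5 = ~(1 \/ 1) = 0

0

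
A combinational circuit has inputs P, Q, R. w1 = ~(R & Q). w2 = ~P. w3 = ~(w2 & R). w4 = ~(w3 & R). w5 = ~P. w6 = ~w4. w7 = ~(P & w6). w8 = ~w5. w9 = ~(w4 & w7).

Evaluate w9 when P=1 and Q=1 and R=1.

w2 = ~1 = 0
w3 = ~(0 & 1) = 1
w4 = ~(1 & 1) = 0
w6 = ~0 = 1
w7 = ~(1 & 1) = 0
w9 = ~(0 & 0) = 1

1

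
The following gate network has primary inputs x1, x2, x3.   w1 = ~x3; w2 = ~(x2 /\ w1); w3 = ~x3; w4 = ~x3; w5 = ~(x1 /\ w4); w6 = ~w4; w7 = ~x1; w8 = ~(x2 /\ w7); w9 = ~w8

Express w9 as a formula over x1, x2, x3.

w7 = ~x1
w8 = ~(x2 /\ w7) = ~(x2 /\ ~x1)
w9 = ~w8 = ~(~(x2 /\ ~x1))

~(~(x2 /\ ~x1))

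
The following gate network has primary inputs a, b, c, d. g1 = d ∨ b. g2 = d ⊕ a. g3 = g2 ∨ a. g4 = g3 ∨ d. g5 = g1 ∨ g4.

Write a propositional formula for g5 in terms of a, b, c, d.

g1 = d ∨ b
g2 = d ⊕ a
g3 = g2 ∨ a = (d ⊕ a) ∨ a
g4 = g3 ∨ d = ((d ⊕ a) ∨ a) ∨ d
g5 = g1 ∨ g4 = (d ∨ b) ∨ (((d ⊕ a) ∨ a) ∨ d)

(d ∨ b) ∨ (((d ⊕ a) ∨ a) ∨ d)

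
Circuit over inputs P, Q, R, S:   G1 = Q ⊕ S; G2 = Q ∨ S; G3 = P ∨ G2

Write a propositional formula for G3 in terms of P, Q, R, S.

G2 = Q ∨ S
G3 = P ∨ G2 = P ∨ (Q ∨ S)

P ∨ (Q ∨ S)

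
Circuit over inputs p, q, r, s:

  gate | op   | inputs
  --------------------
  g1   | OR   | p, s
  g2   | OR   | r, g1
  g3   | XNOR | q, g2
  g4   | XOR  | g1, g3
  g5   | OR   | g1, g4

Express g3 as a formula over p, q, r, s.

q XNOR (r OR (p OR s))

g1 = p OR s
g2 = r OR g1 = r OR (p OR s)
g3 = q XNOR g2 = q XNOR (r OR (p OR s))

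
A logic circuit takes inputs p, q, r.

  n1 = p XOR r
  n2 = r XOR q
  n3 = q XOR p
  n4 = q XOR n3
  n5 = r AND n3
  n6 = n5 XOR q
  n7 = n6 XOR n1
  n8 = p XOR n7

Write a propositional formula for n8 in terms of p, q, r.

n1 = p XOR r
n3 = q XOR p
n5 = r AND n3 = r AND (q XOR p)
n6 = n5 XOR q = (r AND (q XOR p)) XOR q
n7 = n6 XOR n1 = ((r AND (q XOR p)) XOR q) XOR (p XOR r)
n8 = p XOR n7 = p XOR (((r AND (q XOR p)) XOR q) XOR (p XOR r))

p XOR (((r AND (q XOR p)) XOR q) XOR (p XOR r))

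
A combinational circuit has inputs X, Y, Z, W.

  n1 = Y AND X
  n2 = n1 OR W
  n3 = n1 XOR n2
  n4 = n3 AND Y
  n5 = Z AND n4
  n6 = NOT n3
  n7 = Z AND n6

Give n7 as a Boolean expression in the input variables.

n1 = Y AND X
n2 = n1 OR W = (Y AND X) OR W
n3 = n1 XOR n2 = (Y AND X) XOR ((Y AND X) OR W)
n6 = NOT n3 = NOT ((Y AND X) XOR ((Y AND X) OR W))
n7 = Z AND n6 = Z AND NOT ((Y AND X) XOR ((Y AND X) OR W))

Z AND NOT ((Y AND X) XOR ((Y AND X) OR W))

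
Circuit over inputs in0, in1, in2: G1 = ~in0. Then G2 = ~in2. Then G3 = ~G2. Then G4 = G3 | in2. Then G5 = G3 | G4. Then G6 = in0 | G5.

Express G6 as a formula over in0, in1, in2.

G2 = ~in2
G3 = ~G2 = ~~in2
G4 = G3 | in2 = ~~in2 | in2
G5 = G3 | G4 = ~~in2 | (~~in2 | in2)
G6 = in0 | G5 = in0 | (~~in2 | (~~in2 | in2))

in0 | (~~in2 | (~~in2 | in2))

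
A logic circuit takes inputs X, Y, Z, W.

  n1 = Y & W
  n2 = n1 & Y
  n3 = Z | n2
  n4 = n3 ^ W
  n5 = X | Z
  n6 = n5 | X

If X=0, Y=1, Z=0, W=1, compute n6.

0

n5 = 0 | 0 = 0
n6 = 0 | 0 = 0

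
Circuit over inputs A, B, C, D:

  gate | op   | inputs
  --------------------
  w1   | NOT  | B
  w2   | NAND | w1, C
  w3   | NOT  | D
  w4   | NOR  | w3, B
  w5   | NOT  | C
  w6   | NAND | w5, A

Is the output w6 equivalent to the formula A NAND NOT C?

Yes

w5 = NOT C
w6 = w5 NAND A = NOT C NAND A
At A=1, B=0, C=0, D=0: circuit gives 0, formula gives 0.
At A=0, B=0, C=0, D=0: circuit gives 1, formula gives 1.
Agrees on all 16 inputs.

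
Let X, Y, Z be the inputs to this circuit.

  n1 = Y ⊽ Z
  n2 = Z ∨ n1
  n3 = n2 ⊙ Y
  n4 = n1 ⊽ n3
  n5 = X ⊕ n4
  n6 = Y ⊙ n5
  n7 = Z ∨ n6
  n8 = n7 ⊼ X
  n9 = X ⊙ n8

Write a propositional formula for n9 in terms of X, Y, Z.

n1 = Y ⊽ Z
n2 = Z ∨ n1 = Z ∨ (Y ⊽ Z)
n3 = n2 ⊙ Y = (Z ∨ (Y ⊽ Z)) ⊙ Y
n4 = n1 ⊽ n3 = (Y ⊽ Z) ⊽ ((Z ∨ (Y ⊽ Z)) ⊙ Y)
n5 = X ⊕ n4 = X ⊕ ((Y ⊽ Z) ⊽ ((Z ∨ (Y ⊽ Z)) ⊙ Y))
n6 = Y ⊙ n5 = Y ⊙ (X ⊕ ((Y ⊽ Z) ⊽ ((Z ∨ (Y ⊽ Z)) ⊙ Y)))
n7 = Z ∨ n6 = Z ∨ (Y ⊙ (X ⊕ ((Y ⊽ Z) ⊽ ((Z ∨ (Y ⊽ Z)) ⊙ Y))))
n8 = n7 ⊼ X = (Z ∨ (Y ⊙ (X ⊕ ((Y ⊽ Z) ⊽ ((Z ∨ (Y ⊽ Z)) ⊙ Y))))) ⊼ X
n9 = X ⊙ n8 = X ⊙ ((Z ∨ (Y ⊙ (X ⊕ ((Y ⊽ Z) ⊽ ((Z ∨ (Y ⊽ Z)) ⊙ Y))))) ⊼ X)

X ⊙ ((Z ∨ (Y ⊙ (X ⊕ ((Y ⊽ Z) ⊽ ((Z ∨ (Y ⊽ Z)) ⊙ Y))))) ⊼ X)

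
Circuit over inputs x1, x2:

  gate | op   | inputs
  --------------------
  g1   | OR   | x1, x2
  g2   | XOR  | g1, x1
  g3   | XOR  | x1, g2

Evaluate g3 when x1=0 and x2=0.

0

g1 = 0 OR 0 = 0
g2 = 0 XOR 0 = 0
g3 = 0 XOR 0 = 0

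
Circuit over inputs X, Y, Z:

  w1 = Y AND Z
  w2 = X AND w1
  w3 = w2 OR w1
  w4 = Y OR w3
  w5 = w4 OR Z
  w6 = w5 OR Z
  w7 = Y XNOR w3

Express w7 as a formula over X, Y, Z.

Y XNOR ((X AND (Y AND Z)) OR (Y AND Z))

w1 = Y AND Z
w2 = X AND w1 = X AND (Y AND Z)
w3 = w2 OR w1 = (X AND (Y AND Z)) OR (Y AND Z)
w7 = Y XNOR w3 = Y XNOR ((X AND (Y AND Z)) OR (Y AND Z))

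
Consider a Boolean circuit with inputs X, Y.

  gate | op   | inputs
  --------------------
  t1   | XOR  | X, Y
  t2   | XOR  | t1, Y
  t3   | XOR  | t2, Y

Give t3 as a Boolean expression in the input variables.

t1 = X XOR Y
t2 = t1 XOR Y = (X XOR Y) XOR Y
t3 = t2 XOR Y = ((X XOR Y) XOR Y) XOR Y

((X XOR Y) XOR Y) XOR Y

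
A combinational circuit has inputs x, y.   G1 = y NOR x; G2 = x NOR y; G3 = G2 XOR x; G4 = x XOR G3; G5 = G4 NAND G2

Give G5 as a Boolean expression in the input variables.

(x XOR ((x NOR y) XOR x)) NAND (x NOR y)

G2 = x NOR y
G3 = G2 XOR x = (x NOR y) XOR x
G4 = x XOR G3 = x XOR ((x NOR y) XOR x)
G5 = G4 NAND G2 = (x XOR ((x NOR y) XOR x)) NAND (x NOR y)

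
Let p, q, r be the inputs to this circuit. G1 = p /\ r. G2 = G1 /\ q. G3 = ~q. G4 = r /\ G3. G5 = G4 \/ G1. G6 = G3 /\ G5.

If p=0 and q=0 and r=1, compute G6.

G1 = 0 /\ 1 = 0
G3 = ~0 = 1
G4 = 1 /\ 1 = 1
G5 = 1 \/ 0 = 1
G6 = 1 /\ 1 = 1

1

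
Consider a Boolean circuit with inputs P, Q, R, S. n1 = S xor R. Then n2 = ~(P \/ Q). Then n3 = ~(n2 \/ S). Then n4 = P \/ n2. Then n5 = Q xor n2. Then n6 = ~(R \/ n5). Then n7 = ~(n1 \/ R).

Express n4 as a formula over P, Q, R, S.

n2 = ~(P \/ Q)
n4 = P \/ n2 = P \/ (~(P \/ Q))

P \/ (~(P \/ Q))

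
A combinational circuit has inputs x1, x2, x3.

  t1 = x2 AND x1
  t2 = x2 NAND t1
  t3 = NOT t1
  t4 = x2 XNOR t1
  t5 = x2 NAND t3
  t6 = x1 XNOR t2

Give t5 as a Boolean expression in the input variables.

x2 NAND NOT (x2 AND x1)

t1 = x2 AND x1
t3 = NOT t1 = NOT (x2 AND x1)
t5 = x2 NAND t3 = x2 NAND NOT (x2 AND x1)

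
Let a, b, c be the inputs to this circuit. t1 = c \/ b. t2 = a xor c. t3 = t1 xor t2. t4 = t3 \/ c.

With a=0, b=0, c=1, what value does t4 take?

1

t1 = 1 \/ 0 = 1
t2 = 0 xor 1 = 1
t3 = 1 xor 1 = 0
t4 = 0 \/ 1 = 1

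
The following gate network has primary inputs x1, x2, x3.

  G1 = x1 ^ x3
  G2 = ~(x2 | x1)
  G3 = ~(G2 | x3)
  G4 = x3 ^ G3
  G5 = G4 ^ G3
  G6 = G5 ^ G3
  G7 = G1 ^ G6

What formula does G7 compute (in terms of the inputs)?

G1 = x1 ^ x3
G2 = ~(x2 | x1)
G3 = ~(G2 | x3) = ~((~(x2 | x1)) | x3)
G4 = x3 ^ G3 = x3 ^ (~((~(x2 | x1)) | x3))
G5 = G4 ^ G3 = (x3 ^ (~((~(x2 | x1)) | x3))) ^ (~((~(x2 | x1)) | x3))
G6 = G5 ^ G3 = ((x3 ^ (~((~(x2 | x1)) | x3))) ^ (~((~(x2 | x1)) | x3))) ^ (~((~(x2 | x1)) | x3))
G7 = G1 ^ G6 = (x1 ^ x3) ^ (((x3 ^ (~((~(x2 | x1)) | x3))) ^ (~((~(x2 | x1)) | x3))) ^ (~((~(x2 | x1)) | x3)))

(x1 ^ x3) ^ (((x3 ^ (~((~(x2 | x1)) | x3))) ^ (~((~(x2 | x1)) | x3))) ^ (~((~(x2 | x1)) | x3)))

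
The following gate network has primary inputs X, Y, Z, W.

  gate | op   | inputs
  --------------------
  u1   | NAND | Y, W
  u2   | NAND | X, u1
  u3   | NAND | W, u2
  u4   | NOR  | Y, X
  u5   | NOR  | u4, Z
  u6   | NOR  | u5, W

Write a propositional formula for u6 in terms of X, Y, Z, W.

((Y NOR X) NOR Z) NOR W

u4 = Y NOR X
u5 = u4 NOR Z = (Y NOR X) NOR Z
u6 = u5 NOR W = ((Y NOR X) NOR Z) NOR W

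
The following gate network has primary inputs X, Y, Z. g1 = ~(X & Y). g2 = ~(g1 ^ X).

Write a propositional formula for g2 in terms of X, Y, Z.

g1 = ~(X & Y)
g2 = ~(g1 ^ X) = ~((~(X & Y)) ^ X)

~((~(X & Y)) ^ X)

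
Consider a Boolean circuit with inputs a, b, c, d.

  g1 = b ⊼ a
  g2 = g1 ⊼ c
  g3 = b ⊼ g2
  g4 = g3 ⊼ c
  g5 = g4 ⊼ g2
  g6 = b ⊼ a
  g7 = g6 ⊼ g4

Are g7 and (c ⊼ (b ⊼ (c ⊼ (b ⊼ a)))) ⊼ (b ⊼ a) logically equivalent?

Yes

g1 = b ⊼ a
g2 = g1 ⊼ c = (b ⊼ a) ⊼ c
g3 = b ⊼ g2 = b ⊼ ((b ⊼ a) ⊼ c)
g4 = g3 ⊼ c = (b ⊼ ((b ⊼ a) ⊼ c)) ⊼ c
g6 = b ⊼ a
g7 = g6 ⊼ g4 = (b ⊼ a) ⊼ ((b ⊼ ((b ⊼ a) ⊼ c)) ⊼ c)
At a=0, b=0, c=0, d=0: circuit gives 0, formula gives 0.
At a=0, b=0, c=1, d=0: circuit gives 1, formula gives 1.
Agrees on all 16 inputs.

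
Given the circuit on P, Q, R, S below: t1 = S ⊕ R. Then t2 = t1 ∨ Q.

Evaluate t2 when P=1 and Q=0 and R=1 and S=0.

1

t1 = 0 ⊕ 1 = 1
t2 = 1 ∨ 0 = 1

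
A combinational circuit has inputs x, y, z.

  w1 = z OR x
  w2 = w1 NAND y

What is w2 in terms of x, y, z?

(z OR x) NAND y

w1 = z OR x
w2 = w1 NAND y = (z OR x) NAND y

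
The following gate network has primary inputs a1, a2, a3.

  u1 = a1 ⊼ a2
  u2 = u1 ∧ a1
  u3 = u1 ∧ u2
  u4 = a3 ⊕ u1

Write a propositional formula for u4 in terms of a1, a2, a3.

a3 ⊕ (a1 ⊼ a2)

u1 = a1 ⊼ a2
u4 = a3 ⊕ u1 = a3 ⊕ (a1 ⊼ a2)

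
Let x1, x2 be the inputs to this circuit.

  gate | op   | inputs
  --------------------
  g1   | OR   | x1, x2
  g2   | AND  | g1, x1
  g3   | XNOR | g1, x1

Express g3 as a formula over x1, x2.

g1 = x1 OR x2
g3 = g1 XNOR x1 = (x1 OR x2) XNOR x1

(x1 OR x2) XNOR x1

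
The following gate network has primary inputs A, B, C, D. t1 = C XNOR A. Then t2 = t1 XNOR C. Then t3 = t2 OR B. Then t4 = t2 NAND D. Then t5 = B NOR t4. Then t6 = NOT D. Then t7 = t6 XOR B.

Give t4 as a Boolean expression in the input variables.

((C XNOR A) XNOR C) NAND D

t1 = C XNOR A
t2 = t1 XNOR C = (C XNOR A) XNOR C
t4 = t2 NAND D = ((C XNOR A) XNOR C) NAND D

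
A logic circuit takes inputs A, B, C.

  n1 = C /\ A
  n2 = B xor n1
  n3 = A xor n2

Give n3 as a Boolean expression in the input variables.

A xor (B xor (C /\ A))

n1 = C /\ A
n2 = B xor n1 = B xor (C /\ A)
n3 = A xor n2 = A xor (B xor (C /\ A))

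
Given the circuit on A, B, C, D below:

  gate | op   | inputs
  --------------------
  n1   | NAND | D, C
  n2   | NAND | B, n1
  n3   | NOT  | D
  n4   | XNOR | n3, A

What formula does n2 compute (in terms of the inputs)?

n1 = D NAND C
n2 = B NAND n1 = B NAND (D NAND C)

B NAND (D NAND C)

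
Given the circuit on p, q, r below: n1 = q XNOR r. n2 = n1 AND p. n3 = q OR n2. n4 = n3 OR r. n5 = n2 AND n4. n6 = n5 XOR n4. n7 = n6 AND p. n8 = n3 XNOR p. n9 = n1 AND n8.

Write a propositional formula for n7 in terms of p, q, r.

((((q XNOR r) AND p) AND ((q OR ((q XNOR r) AND p)) OR r)) XOR ((q OR ((q XNOR r) AND p)) OR r)) AND p

n1 = q XNOR r
n2 = n1 AND p = (q XNOR r) AND p
n3 = q OR n2 = q OR ((q XNOR r) AND p)
n4 = n3 OR r = (q OR ((q XNOR r) AND p)) OR r
n5 = n2 AND n4 = ((q XNOR r) AND p) AND ((q OR ((q XNOR r) AND p)) OR r)
n6 = n5 XOR n4 = (((q XNOR r) AND p) AND ((q OR ((q XNOR r) AND p)) OR r)) XOR ((q OR ((q XNOR r) AND p)) OR r)
n7 = n6 AND p = ((((q XNOR r) AND p) AND ((q OR ((q XNOR r) AND p)) OR r)) XOR ((q OR ((q XNOR r) AND p)) OR r)) AND p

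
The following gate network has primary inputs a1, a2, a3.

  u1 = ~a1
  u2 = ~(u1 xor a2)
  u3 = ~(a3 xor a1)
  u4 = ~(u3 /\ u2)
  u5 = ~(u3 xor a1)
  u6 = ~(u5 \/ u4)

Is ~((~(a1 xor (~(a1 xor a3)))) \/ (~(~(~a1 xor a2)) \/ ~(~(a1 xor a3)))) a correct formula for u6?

Yes

u1 = ~a1
u2 = ~(u1 xor a2) = ~(~a1 xor a2)
u3 = ~(a3 xor a1)
u4 = ~(u3 /\ u2) = ~((~(a3 xor a1)) /\ (~(~a1 xor a2)))
u5 = ~(u3 xor a1) = ~((~(a3 xor a1)) xor a1)
u6 = ~(u5 \/ u4) = ~((~((~(a3 xor a1)) xor a1)) \/ (~((~(a3 xor a1)) /\ (~(~a1 xor a2)))))
At a1=0, a2=0, a3=0: circuit gives 0, formula gives 0.
At a1=0, a2=1, a3=0: circuit gives 1, formula gives 1.
Agrees on all 8 inputs.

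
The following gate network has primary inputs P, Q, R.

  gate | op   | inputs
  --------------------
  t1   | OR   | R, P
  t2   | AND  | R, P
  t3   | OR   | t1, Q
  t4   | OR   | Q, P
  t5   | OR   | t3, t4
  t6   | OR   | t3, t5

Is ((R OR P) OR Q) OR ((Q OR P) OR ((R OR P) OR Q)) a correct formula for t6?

Yes

t1 = R OR P
t3 = t1 OR Q = (R OR P) OR Q
t4 = Q OR P
t5 = t3 OR t4 = ((R OR P) OR Q) OR (Q OR P)
t6 = t3 OR t5 = ((R OR P) OR Q) OR (((R OR P) OR Q) OR (Q OR P))
At P=0, Q=0, R=0: circuit gives 0, formula gives 0.
At P=0, Q=0, R=1: circuit gives 1, formula gives 1.
Agrees on all 8 inputs.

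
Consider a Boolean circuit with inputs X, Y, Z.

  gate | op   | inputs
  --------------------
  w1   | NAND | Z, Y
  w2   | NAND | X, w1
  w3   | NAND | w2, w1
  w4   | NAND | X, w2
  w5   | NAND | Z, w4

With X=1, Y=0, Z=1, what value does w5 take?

0

w1 = 1 NAND 0 = 1
w2 = 1 NAND 1 = 0
w4 = 1 NAND 0 = 1
w5 = 1 NAND 1 = 0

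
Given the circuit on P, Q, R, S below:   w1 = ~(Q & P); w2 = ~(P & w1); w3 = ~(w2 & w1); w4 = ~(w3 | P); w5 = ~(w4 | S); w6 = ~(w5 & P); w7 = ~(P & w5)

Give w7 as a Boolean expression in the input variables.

~(P & (~((~((~((~(P & (~(Q & P)))) & (~(Q & P)))) | P)) | S)))

w1 = ~(Q & P)
w2 = ~(P & w1) = ~(P & (~(Q & P)))
w3 = ~(w2 & w1) = ~((~(P & (~(Q & P)))) & (~(Q & P)))
w4 = ~(w3 | P) = ~((~((~(P & (~(Q & P)))) & (~(Q & P)))) | P)
w5 = ~(w4 | S) = ~((~((~((~(P & (~(Q & P)))) & (~(Q & P)))) | P)) | S)
w7 = ~(P & w5) = ~(P & (~((~((~((~(P & (~(Q & P)))) & (~(Q & P)))) | P)) | S)))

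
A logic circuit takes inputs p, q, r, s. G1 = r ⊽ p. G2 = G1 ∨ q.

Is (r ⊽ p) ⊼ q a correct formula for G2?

No

G1 = r ⊽ p
G2 = G1 ∨ q = (r ⊽ p) ∨ q
At p=0, q=0, r=1, s=0: circuit gives 0, formula gives 1.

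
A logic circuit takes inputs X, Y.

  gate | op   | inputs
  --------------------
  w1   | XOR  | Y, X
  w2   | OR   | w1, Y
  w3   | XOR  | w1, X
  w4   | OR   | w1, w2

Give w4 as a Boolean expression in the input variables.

w1 = Y XOR X
w2 = w1 OR Y = (Y XOR X) OR Y
w4 = w1 OR w2 = (Y XOR X) OR ((Y XOR X) OR Y)

(Y XOR X) OR ((Y XOR X) OR Y)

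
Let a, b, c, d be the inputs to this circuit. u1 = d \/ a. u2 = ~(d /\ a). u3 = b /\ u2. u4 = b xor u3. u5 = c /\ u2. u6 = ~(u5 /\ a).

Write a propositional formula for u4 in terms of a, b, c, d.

u2 = ~(d /\ a)
u3 = b /\ u2 = b /\ (~(d /\ a))
u4 = b xor u3 = b xor (b /\ (~(d /\ a)))

b xor (b /\ (~(d /\ a)))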